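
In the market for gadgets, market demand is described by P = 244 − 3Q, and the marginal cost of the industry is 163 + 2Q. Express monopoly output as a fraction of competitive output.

Q_m/Q_c = 0.625

The monopolist equates marginal revenue to marginal cost: 244 − 6Q = 163 + 2Q, so Q = 10.125. From demand, P = 213.625.
Under competition P = MC: 244 − 3Q = 163 + 2Q ⇒ Q = 16.2, P = 195.4.
Ratio Q_m/Q_c = 10.125/16.2 = 0.625.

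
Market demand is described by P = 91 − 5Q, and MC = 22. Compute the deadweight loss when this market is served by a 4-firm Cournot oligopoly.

Competitive firms price at marginal cost: P = 22, giving Q = 13.8.
Cournot with 4 identical firms: the symmetric best-response condition is 91 − 25q = 22. Each firm produces q = 2.76, total output Q = 11.04, price P = 35.8.
DWL is the triangle between Q = 11.04 and Q = 13.8: ½·(13.8 − 11.04)·(35.8 − 22) = 19.044.

DWL = 19.044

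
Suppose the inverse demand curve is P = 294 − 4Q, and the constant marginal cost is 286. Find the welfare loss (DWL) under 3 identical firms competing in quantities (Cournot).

Under competition P = MC = 286, so Q = (294 − 286)/4 = 2.
Cournot with 3 identical firms: the symmetric best-response condition is 294 − 16q = 286. Each firm produces q = 0.5, total output Q = 1.5, price P = 288.
DWL is the triangle between Q = 1.5 and Q = 2: ½·(2 − 1.5)·(288 − 286) = 0.5.

DWL = 0.5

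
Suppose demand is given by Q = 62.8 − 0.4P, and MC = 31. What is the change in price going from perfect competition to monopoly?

P rises by 63

Inverting demand: P = 157 − 2.5Q.
Perfect competition: P = MC = 31, so 157 − 2.5Q = 31 and Q = 50.4.
The monopolist equates marginal revenue to marginal cost: 157 − 5Q = 31, so Q = 25.2. From demand, P = 94.
Change in price: 94 − 31 = 63.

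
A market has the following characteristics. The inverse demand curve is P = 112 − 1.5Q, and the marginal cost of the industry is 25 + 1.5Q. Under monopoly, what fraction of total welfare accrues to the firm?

A monopolist chooses Q where MR = MC. MR = 112 − 3Q; setting this equal to 25 + 1.5Q gives Q = 58/3 and P = 83.
CS = ½·(112 − 83)·58/3 = 841/3.
PS = P·Q − VC(Q) = 83·58/3 − (25·58/3 + ½·1.5·(58/3)²) = 841.
Share captured = PS/TS = 841/(3364/3) = 0.75.

PS/TS = 0.75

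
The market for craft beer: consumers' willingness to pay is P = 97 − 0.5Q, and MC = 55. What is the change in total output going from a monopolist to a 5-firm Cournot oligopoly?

The monopolist equates marginal revenue to marginal cost: 97 − Q = 55, so Q = 42. From demand, P = 76.
Cournot with 5 identical firms: the symmetric best-response condition is 97 − 3q = 55. Each firm produces q = 14, total output Q = 70, price P = 62.
Change in total output: 70 − 42 = 28.

Q rises by 28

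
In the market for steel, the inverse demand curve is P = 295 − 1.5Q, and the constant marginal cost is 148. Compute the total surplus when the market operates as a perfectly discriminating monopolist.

TS = 7203

Under first-degree price discrimination the firm charges each unit its demand price and produces up to where P = MC, i.e. Q = 98. Consumer surplus is zero; producer surplus equals total surplus.
TS = 7203 (equal to competitive TS).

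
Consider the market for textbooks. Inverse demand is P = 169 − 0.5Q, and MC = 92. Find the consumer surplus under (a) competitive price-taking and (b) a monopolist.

Competition: CS = 5929; Monopoly: CS = 1482.25

Under competition P = MC = 92, so Q = (169 − 92)/0.5 = 154.
CS = ½·(169 − 92)·154 = 5929.
The monopolist equates marginal revenue to marginal cost: 169 − Q = 92, so Q = 77. From demand, P = 130.5.
CS = ½·(169 − 130.5)·77 = 1482.25.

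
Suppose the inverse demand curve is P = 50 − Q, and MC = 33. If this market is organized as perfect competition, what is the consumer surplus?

Under competition P = MC = 33, so Q = (50 − 33)/1 = 17.
CS = ½·(50 − 33)·17 = 144.5.

CS = 144.5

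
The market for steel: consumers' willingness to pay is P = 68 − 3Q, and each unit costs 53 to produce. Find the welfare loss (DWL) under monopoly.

Competitive firms price at marginal cost: P = 53, giving Q = 5.
Monopoly sets MR = MC: 68 − 6Q = 53 ⇒ Q = 2.5, P = 68 − 3·2.5 = 60.5.
DWL is the triangle between Q = 2.5 and Q = 5: ½·(5 − 2.5)·(60.5 − 53) = 9.375.

DWL = 9.375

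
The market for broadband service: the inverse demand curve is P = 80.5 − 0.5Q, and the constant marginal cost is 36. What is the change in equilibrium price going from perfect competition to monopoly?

P rises by 22.25

Perfect competition: P = MC = 36, so 80.5 − 0.5Q = 36 and Q = 89.
Monopoly sets MR = MC: 80.5 − Q = 36 ⇒ Q = 44.5, P = 80.5 − 0.5·44.5 = 58.25.
Change in equilibrium price: 58.25 − 36 = 22.25.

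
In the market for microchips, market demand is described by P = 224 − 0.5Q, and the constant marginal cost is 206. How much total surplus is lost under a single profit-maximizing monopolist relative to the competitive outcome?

DWL = 81

Perfect competition: P = MC = 206, so 224 − 0.5Q = 206 and Q = 36.
A monopolist chooses Q where MR = MC. MR = 224 − Q; setting this equal to 206 gives Q = 18 and P = 215.
DWL is the triangle between Q = 18 and Q = 36: ½·(36 − 18)·(215 − 206) = 81.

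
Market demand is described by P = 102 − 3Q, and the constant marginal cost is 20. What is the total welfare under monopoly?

The monopolist equates marginal revenue to marginal cost: 102 − 6Q = 20, so Q = 41/3. From demand, P = 61.
CS = ½·(102 − 61)·41/3 = 1681/6; PS = (61 − 20)·41/3 = 1681/3; TS = 840.5.

TS = 840.5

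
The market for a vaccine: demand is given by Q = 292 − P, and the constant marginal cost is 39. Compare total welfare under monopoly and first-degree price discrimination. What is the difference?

Total welfare rises by 8001.125

Inverting demand: P = 292 − Q.
A monopolist chooses Q where MR = MC. MR = 292 − 2Q; setting this equal to 39 gives Q = 126.5 and P = 165.5.
CS = ½·(292 − 165.5)·126.5 = 8001.125; PS = (165.5 − 39)·126.5 = 16002.25; TS = 24003.375.
A perfectly discriminating monopolist sells every unit with P(Q) ≥ MC(Q), so output equals the competitive quantity Q = 253. Each buyer pays their reservation price, so CS = 0 and the firm captures all surplus.
TS = 32004.5 (equal to competitive TS).
Change in total welfare: 32004.5 − 24003.375 = 8001.125.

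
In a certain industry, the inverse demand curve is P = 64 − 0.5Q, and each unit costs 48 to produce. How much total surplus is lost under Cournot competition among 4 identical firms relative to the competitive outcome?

DWL = 10.24

Under competition P = MC = 48, so Q = (64 − 48)/0.5 = 32.
Cournot with 4 identical firms: the symmetric best-response condition is 64 − 2.5q = 48. Each firm produces q = 6.4, total output Q = 25.6, price P = 51.2.
DWL is the triangle between Q = 25.6 and Q = 32: ½·(32 − 25.6)·(51.2 − 48) = 10.24.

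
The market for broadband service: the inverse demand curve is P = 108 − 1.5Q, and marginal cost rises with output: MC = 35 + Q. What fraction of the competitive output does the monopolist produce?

Q_m/Q_c = 0.625

A monopolist chooses Q where MR = MC. MR = 108 − 3Q; setting this equal to 35 + Q gives Q = 18.25 and P = 80.625.
Under competition P = MC: 108 − 1.5Q = 35 + Q ⇒ Q = 29.2, P = 64.2.
Ratio Q_m/Q_c = 18.25/29.2 = 0.625.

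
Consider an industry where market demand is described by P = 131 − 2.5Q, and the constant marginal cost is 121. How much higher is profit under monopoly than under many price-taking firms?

π rises by 10

Competitive firms price at marginal cost: P = 121, giving Q = 4.
Profit = (121 − 121)·4 = 0.
A monopolist chooses Q where MR = MC. MR = 131 − 5Q; setting this equal to 121 gives Q = 2 and P = 126.
Profit = (126 − 121)·2 = 10.
Change in profit: 10 − 0 = 10.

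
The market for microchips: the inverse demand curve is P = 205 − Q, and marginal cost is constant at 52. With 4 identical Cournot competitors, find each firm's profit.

π_i = 936.36

In a 4-firm Cournot equilibrium, symmetry and the first-order condition give q = (205 − 52)/(5) = 30.6. So Q = 122.4 and P = 82.6.
Each firm's profit = (82.6 − 52)·30.6 = 936.36.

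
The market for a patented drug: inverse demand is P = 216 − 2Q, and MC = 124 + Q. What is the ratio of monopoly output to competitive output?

Q_m/Q_c = 0.6

The monopolist equates marginal revenue to marginal cost: 216 − 4Q = 124 + Q, so Q = 18.4. From demand, P = 179.2.
Competitive equilibrium sets price equal to marginal cost: 216 − 2Q = 124 + Q, so Q = 92/3 and P = 464/3.
Ratio Q_m/Q_c = 18.4/(92/3) = 0.6.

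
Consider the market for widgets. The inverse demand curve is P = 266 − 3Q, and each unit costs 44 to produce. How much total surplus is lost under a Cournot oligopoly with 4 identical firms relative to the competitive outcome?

DWL = 328.56

Under competition P = MC = 44, so Q = (266 − 44)/3 = 74.
With 4 symmetric Cournot firms, each firm's FOC gives 266 − 15q = 44, so q = 14.8, Q = 4·14.8 = 59.2, and P = 88.4.
DWL is the triangle between Q = 59.2 and Q = 74: ½·(74 − 59.2)·(88.4 − 44) = 328.56.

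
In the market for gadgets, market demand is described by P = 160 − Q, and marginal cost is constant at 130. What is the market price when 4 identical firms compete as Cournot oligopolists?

P = 136

With 4 symmetric Cournot firms, each firm's FOC gives 160 − 5q = 130, so q = 6, Q = 4·6 = 24, and P = 136.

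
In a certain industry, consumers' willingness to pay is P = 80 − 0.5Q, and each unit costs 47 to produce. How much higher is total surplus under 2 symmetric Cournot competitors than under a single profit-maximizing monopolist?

Total surplus rises by 151.25

The monopolist equates marginal revenue to marginal cost: 80 − Q = 47, so Q = 33. From demand, P = 63.5.
CS = ½·(80 − 63.5)·33 = 272.25; PS = (63.5 − 47)·33 = 544.5; TS = 816.75.
Cournot with 2 identical firms: the symmetric best-response condition is 80 − 1.5q = 47. Each firm produces q = 22, total output Q = 44, price P = 58.
CS = ½·(80 − 58)·44 = 484; PS = (58 − 47)·44 = 484; TS = 968.
Change in total surplus: 968 − 816.75 = 151.25.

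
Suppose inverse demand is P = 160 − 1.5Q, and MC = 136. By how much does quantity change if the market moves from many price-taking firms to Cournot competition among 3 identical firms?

Quantity falls by 4

Perfect competition: P = MC = 136, so 160 − 1.5Q = 136 and Q = 16.
Cournot with 3 identical firms: the symmetric best-response condition is 160 − 6q = 136. Each firm produces q = 4, total output Q = 12, price P = 142.
Change in quantity: 12 − 16 = −4.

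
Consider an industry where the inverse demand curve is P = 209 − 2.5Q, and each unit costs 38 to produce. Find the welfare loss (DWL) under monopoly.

Perfect competition: P = MC = 38, so 209 − 2.5Q = 38 and Q = 68.4.
A monopolist chooses Q where MR = MC. MR = 209 − 5Q; setting this equal to 38 gives Q = 34.2 and P = 123.5.
DWL is the triangle between Q = 34.2 and Q = 68.4: ½·(68.4 − 34.2)·(123.5 − 38) = 1462.05.

DWL = 1462.05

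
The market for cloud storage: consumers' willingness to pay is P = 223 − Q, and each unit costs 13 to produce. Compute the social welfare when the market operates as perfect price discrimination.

TS = 22050

Under first-degree price discrimination the firm charges each unit its demand price and produces up to where P = MC, i.e. Q = 210. Consumer surplus is zero; producer surplus equals total surplus.
TS = 22050 (equal to competitive TS).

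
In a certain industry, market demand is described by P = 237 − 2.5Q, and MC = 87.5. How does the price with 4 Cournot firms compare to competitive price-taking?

With 4 symmetric Cournot firms, each firm's FOC gives 237 − 12.5q = 87.5, so q = 11.96, Q = 4·11.96 = 47.84, and P = 117.4.
Competitive firms price at marginal cost: P = 87.5, giving Q = 59.8.

Cournot: P = 117.4; Competition: P = 87.5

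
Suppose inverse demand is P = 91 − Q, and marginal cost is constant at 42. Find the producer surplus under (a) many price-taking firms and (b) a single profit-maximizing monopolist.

Competition: PS = 0; Monopoly: PS = 600.25

Competitive firms price at marginal cost: P = 42, giving Q = 49.
PS = (42 − 42)·49 = 0.
The monopolist equates marginal revenue to marginal cost: 91 − 2Q = 42, so Q = 24.5. From demand, P = 66.5.
PS = (66.5 − 42)·24.5 = 600.25.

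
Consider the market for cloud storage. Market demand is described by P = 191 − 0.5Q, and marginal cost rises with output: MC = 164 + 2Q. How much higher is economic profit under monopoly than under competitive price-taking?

Under competition P = MC: 191 − 0.5Q = 164 + 2Q ⇒ Q = 10.8, P = 185.6.
Profit = 185.6·10.8 − (164·10.8 + ½·2·10.8²) = 116.64.
The monopolist equates marginal revenue to marginal cost: 191 − Q = 164 + 2Q, so Q = 9. From demand, P = 186.5.
Profit = 186.5·9 − (164·9 + ½·2·9²) = 121.5.
Change in economic profit: 121.5 − 116.64 = 4.86.

Economic profit rises by 4.86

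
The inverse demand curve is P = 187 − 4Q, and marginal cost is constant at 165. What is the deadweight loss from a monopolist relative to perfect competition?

DWL = 15.125

Perfect competition: P = MC = 165, so 187 − 4Q = 165 and Q = 5.5.
Monopoly sets MR = MC: 187 − 8Q = 165 ⇒ Q = 2.75, P = 187 − 4·2.75 = 176.
DWL is the triangle between Q = 2.75 and Q = 5.5: ½·(5.5 − 2.75)·(176 − 165) = 15.125.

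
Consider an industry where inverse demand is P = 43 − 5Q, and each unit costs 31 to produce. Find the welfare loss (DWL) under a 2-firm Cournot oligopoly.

Under competition P = MC = 31, so Q = (43 − 31)/5 = 2.4.
In a 2-firm Cournot equilibrium, symmetry and the first-order condition give q = (43 − 31)/(15) = 0.8. So Q = 1.6 and P = 35.
DWL is the triangle between Q = 1.6 and Q = 2.4: ½·(2.4 − 1.6)·(35 − 31) = 1.6.

DWL = 1.6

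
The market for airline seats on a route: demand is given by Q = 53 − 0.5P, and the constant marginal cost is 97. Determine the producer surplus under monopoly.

Inverting demand: P = 106 − 2Q.
Monopoly sets MR = MC: 106 − 4Q = 97 ⇒ Q = 2.25, P = 106 − 2·2.25 = 101.5.
PS = (101.5 − 97)·2.25 = 10.125.

PS = 10.125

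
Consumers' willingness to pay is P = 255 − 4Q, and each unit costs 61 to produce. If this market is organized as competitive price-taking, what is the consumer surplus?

CS = 4704.5

Under competition P = MC = 61, so Q = (255 − 61)/4 = 48.5.
CS = ½·(255 − 61)·48.5 = 4704.5.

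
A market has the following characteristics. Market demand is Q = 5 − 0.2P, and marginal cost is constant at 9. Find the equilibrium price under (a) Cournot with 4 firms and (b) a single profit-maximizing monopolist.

Cournot: P = 12.2; Monopoly: P = 17

Inverting demand: P = 25 − 5Q.
Cournot with 4 identical firms: the symmetric best-response condition is 25 − 25q = 9. Each firm produces q = 0.64, total output Q = 2.56, price P = 12.2.
Monopoly sets MR = MC: 25 − 10Q = 9 ⇒ Q = 1.6, P = 25 − 5·1.6 = 17.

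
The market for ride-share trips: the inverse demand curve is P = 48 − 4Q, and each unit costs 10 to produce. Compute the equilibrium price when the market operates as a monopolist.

P = 29

Monopoly sets MR = MC: 48 − 8Q = 10 ⇒ Q = 4.75, P = 48 − 4·4.75 = 29.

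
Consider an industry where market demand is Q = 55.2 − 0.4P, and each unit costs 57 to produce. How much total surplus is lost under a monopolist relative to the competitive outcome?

Inverting demand: P = 138 − 2.5Q.
Perfect competition: P = MC = 57, so 138 − 2.5Q = 57 and Q = 32.4.
Monopoly sets MR = MC: 138 − 5Q = 57 ⇒ Q = 16.2, P = 138 − 2.5·16.2 = 97.5.
DWL is the triangle between Q = 16.2 and Q = 32.4: ½·(32.4 − 16.2)·(97.5 − 57) = 328.05.

DWL = 328.05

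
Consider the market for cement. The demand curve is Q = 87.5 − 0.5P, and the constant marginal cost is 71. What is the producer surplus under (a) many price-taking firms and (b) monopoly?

Competition: PS = 0; Monopoly: PS = 1352

Inverting demand: P = 175 − 2Q.
Competitive firms price at marginal cost: P = 71, giving Q = 52.
PS = (71 − 71)·52 = 0.
A monopolist chooses Q where MR = MC. MR = 175 − 4Q; setting this equal to 71 gives Q = 26 and P = 123.
PS = (123 − 71)·26 = 1352.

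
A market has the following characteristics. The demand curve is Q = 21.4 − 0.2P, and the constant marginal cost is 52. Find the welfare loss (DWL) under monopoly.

DWL = 75.625

Inverting demand: P = 107 − 5Q.
Under competition P = MC = 52, so Q = (107 − 52)/5 = 11.
Monopoly sets MR = MC: 107 − 10Q = 52 ⇒ Q = 5.5, P = 107 − 5·5.5 = 79.5.
DWL is the triangle between Q = 5.5 and Q = 11: ½·(11 − 5.5)·(79.5 − 52) = 75.625.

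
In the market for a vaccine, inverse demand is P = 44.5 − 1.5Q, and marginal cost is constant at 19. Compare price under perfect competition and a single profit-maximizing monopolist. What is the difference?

Under competition P = MC = 19, so Q = (44.5 − 19)/1.5 = 17.
The monopolist equates marginal revenue to marginal cost: 44.5 − 3Q = 19, so Q = 8.5. From demand, P = 31.75.
Change in price: 31.75 − 19 = 12.75.

P rises by 12.75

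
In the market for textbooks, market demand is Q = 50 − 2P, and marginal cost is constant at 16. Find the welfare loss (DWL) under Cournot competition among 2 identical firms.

Inverting demand: P = 25 − 0.5Q.
Perfect competition: P = MC = 16, so 25 − 0.5Q = 16 and Q = 18.
In a 2-firm Cournot equilibrium, symmetry and the first-order condition give q = (25 − 16)/(1.5) = 6. So Q = 12 and P = 19.
DWL is the triangle between Q = 12 and Q = 18: ½·(18 − 12)·(19 − 16) = 9.

DWL = 9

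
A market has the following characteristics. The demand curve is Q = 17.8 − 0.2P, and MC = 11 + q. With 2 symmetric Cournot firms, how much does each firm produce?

Inverting demand: P = 89 − 5Q.
Cournot with 2 identical firms: the symmetric best-response condition is 89 − 15q = 11 + q. Each firm produces q = 4.875, total output Q = 9.75, price P = 40.25.

q_i = 4.875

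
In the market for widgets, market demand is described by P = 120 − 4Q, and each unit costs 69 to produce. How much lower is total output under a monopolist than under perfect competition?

Under competition P = MC = 69, so Q = (120 − 69)/4 = 12.75.
A monopolist chooses Q where MR = MC. MR = 120 − 8Q; setting this equal to 69 gives Q = 6.375 and P = 94.5.
Change in total output: 6.375 − 12.75 = −6.375.

Total output falls by 6.375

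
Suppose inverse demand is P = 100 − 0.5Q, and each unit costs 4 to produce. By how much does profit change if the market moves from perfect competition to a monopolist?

π rises by 4608

Under competition P = MC = 4, so Q = (100 − 4)/0.5 = 192.
Profit = (4 − 4)·192 = 0.
Monopoly sets MR = MC: 100 − Q = 4 ⇒ Q = 96, P = 100 − 0.5·96 = 52.
Profit = (52 − 4)·96 = 4608.
Change in profit: 4608 − 0 = 4608.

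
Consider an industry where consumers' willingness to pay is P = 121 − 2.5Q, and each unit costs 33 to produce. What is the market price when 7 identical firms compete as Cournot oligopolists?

With 7 symmetric Cournot firms, each firm's FOC gives 121 − 20q = 33, so q = 4.4, Q = 7·4.4 = 30.8, and P = 44.

P = 44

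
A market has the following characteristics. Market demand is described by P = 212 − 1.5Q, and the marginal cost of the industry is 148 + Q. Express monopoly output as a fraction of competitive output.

Q_m/Q_c = 0.625

The monopolist equates marginal revenue to marginal cost: 212 − 3Q = 148 + Q, so Q = 16. From demand, P = 188.
Under competition P = MC: 212 − 1.5Q = 148 + Q ⇒ Q = 25.6, P = 173.6.
Ratio Q_m/Q_c = 16/25.6 = 0.625.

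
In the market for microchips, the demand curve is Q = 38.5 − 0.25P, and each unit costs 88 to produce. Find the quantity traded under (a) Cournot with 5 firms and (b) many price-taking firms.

Cournot: Q = 13.75; Competition: Q = 16.5

Inverting demand: P = 154 − 4Q.
Cournot with 5 identical firms: the symmetric best-response condition is 154 − 24q = 88. Each firm produces q = 2.75, total output Q = 13.75, price P = 99.
Competitive firms price at marginal cost: P = 88, giving Q = 16.5.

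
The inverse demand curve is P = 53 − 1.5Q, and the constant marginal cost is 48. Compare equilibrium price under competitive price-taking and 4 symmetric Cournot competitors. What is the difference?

Equilibrium price rises by 1

Competitive firms price at marginal cost: P = 48, giving Q = 10/3.
In a 4-firm Cournot equilibrium, symmetry and the first-order condition give q = (53 − 48)/(7.5) = 2/3. So Q = 8/3 and P = 49.
Change in equilibrium price: 49 − 48 = 1.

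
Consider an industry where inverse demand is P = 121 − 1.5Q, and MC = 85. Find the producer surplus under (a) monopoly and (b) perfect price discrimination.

Monopoly: PS = 216; Perfect PD: PS = 432

The monopolist equates marginal revenue to marginal cost: 121 − 3Q = 85, so Q = 12. From demand, P = 103.
PS = (103 − 85)·12 = 216.
A perfectly discriminating monopolist sells every unit with P(Q) ≥ MC(Q), so output equals the competitive quantity Q = 24. Each buyer pays their reservation price, so CS = 0 and the firm captures all surplus.
PS = ½·(121 − 85)·24 = 432.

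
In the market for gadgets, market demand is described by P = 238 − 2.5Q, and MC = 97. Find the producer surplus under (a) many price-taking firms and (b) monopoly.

Competition: PS = 0; Monopoly: PS = 1988.1

Perfect competition: P = MC = 97, so 238 − 2.5Q = 97 and Q = 56.4.
PS = (97 − 97)·56.4 = 0.
The monopolist equates marginal revenue to marginal cost: 238 − 5Q = 97, so Q = 28.2. From demand, P = 167.5.
PS = (167.5 − 97)·28.2 = 1988.1.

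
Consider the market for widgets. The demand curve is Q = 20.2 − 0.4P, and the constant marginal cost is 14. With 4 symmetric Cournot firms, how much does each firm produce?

q_i = 2.92

Inverting demand: P = 50.5 − 2.5Q.
With 4 symmetric Cournot firms, each firm's FOC gives 50.5 − 12.5q = 14, so q = 2.92, Q = 4·2.92 = 11.68, and P = 21.3.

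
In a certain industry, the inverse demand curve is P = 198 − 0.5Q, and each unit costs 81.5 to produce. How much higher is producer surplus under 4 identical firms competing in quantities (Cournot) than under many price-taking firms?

Under competition P = MC = 81.5, so Q = (198 − 81.5)/0.5 = 233.
PS = (81.5 − 81.5)·233 = 0.
With 4 symmetric Cournot firms, each firm's FOC gives 198 − 2.5q = 81.5, so q = 46.6, Q = 4·46.6 = 186.4, and P = 104.8.
PS = (104.8 − 81.5)·186.4 = 4343.12.
Change in producer surplus: 4343.12 − 0 = 4343.12.

Producer surplus rises by 4343.12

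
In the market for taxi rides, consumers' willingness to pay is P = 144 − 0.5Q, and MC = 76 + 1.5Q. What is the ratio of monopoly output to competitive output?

Q_m/Q_c = 0.8

Monopoly sets MR = MC: 144 − Q = 76 + 1.5Q ⇒ Q = 27.2, P = 144 − 0.5·27.2 = 130.4.
Competitive equilibrium sets price equal to marginal cost: 144 − 0.5Q = 76 + 1.5Q, so Q = 34 and P = 127.
Ratio Q_m/Q_c = 27.2/34 = 0.8.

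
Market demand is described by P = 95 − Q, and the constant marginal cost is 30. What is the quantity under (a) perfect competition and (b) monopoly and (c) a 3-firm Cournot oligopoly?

Perfect competition: P = MC = 30, so 95 − Q = 30 and Q = 65.
A monopolist chooses Q where MR = MC. MR = 95 − 2Q; setting this equal to 30 gives Q = 32.5 and P = 62.5.
Cournot with 3 identical firms: the symmetric best-response condition is 95 − 4q = 30. Each firm produces q = 16.25, total output Q = 48.75, price P = 46.25.

Competition: Q = 65; Monopoly: Q = 32.5; Cournot: Q = 48.75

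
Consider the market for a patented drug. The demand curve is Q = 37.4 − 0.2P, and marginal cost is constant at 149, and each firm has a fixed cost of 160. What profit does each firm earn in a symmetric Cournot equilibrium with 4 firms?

π_i = −148.448

Inverting demand: P = 187 − 5Q.
In a 4-firm Cournot equilibrium, symmetry and the first-order condition give q = (187 − 149)/(25) = 1.52. So Q = 6.08 and P = 156.6.
Each firm's profit = (156.6 − 149)·1.52 − 160 = −148.448.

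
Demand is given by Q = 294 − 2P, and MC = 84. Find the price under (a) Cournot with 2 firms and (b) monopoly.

Cournot: P = 105; Monopoly: P = 115.5

Inverting demand: P = 147 − 0.5Q.
Cournot with 2 identical firms: the symmetric best-response condition is 147 − 1.5q = 84. Each firm produces q = 42, total output Q = 84, price P = 105.
The monopolist equates marginal revenue to marginal cost: 147 − Q = 84, so Q = 63. From demand, P = 115.5.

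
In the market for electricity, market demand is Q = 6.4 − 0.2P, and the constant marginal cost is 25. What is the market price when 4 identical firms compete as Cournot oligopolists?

Inverting demand: P = 32 − 5Q.
In a 4-firm Cournot equilibrium, symmetry and the first-order condition give q = (32 − 25)/(25) = 0.28. So Q = 1.12 and P = 26.4.

P = 26.4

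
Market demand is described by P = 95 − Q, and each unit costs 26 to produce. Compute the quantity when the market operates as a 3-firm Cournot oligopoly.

Q = 51.75

With 3 symmetric Cournot firms, each firm's FOC gives 95 − 4q = 26, so q = 17.25, Q = 3·17.25 = 51.75, and P = 43.25.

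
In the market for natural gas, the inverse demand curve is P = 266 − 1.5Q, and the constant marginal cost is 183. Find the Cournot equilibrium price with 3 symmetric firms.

In a 3-firm Cournot equilibrium, symmetry and the first-order condition give q = (266 − 183)/(6) = 83/6. So Q = 41.5 and P = 203.75.

P = 203.75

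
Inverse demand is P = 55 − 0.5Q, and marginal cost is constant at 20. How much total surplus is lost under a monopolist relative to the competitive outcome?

Perfect competition: P = MC = 20, so 55 − 0.5Q = 20 and Q = 70.
The monopolist equates marginal revenue to marginal cost: 55 − Q = 20, so Q = 35. From demand, P = 37.5.
DWL is the triangle between Q = 35 and Q = 70: ½·(70 − 35)·(37.5 − 20) = 306.25.

DWL = 306.25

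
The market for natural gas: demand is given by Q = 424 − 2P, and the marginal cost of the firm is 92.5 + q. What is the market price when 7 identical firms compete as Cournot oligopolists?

P = 128.35

Inverting demand: P = 212 − 0.5Q.
In a 7-firm Cournot equilibrium, symmetry and the first-order condition give q = (212 − 92.5)/(5) = 23.9. So Q = 167.3 and P = 128.35.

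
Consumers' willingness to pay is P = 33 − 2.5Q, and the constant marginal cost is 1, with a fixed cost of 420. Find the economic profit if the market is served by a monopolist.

A monopolist chooses Q where MR = MC. MR = 33 − 5Q; setting this equal to 1 gives Q = 6.4 and P = 17.
Profit = (17 − 1)·6.4 − 420 = −317.6.

Profit = −317.6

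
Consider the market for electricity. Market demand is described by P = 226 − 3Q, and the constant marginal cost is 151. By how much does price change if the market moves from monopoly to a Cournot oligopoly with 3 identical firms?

Price falls by 18.75

Monopoly sets MR = MC: 226 − 6Q = 151 ⇒ Q = 12.5, P = 226 − 3·12.5 = 188.5.
With 3 symmetric Cournot firms, each firm's FOC gives 226 − 12q = 151, so q = 6.25, Q = 3·6.25 = 18.75, and P = 169.75.
Change in price: 169.75 − 188.5 = −18.75.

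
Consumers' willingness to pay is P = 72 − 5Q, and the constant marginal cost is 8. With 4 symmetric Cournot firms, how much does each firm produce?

q_i = 2.56

With 4 symmetric Cournot firms, each firm's FOC gives 72 − 25q = 8, so q = 2.56, Q = 4·2.56 = 10.24, and P = 20.8.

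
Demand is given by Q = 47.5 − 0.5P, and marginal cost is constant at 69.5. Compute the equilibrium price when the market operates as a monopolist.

P = 82.25

Inverting demand: P = 95 − 2Q.
The monopolist equates marginal revenue to marginal cost: 95 − 4Q = 69.5, so Q = 6.375. From demand, P = 82.25.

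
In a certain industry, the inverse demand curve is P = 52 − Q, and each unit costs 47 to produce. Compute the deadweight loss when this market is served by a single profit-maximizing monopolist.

Perfect competition: P = MC = 47, so 52 − Q = 47 and Q = 5.
A monopolist chooses Q where MR = MC. MR = 52 − 2Q; setting this equal to 47 gives Q = 2.5 and P = 49.5.
DWL is the triangle between Q = 2.5 and Q = 5: ½·(5 − 2.5)·(49.5 − 47) = 3.125.

DWL = 3.125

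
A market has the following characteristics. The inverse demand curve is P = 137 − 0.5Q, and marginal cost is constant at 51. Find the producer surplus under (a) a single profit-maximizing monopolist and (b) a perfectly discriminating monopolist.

Monopoly sets MR = MC: 137 − Q = 51 ⇒ Q = 86, P = 137 − 0.5·86 = 94.
PS = (94 − 51)·86 = 3698.
A perfectly discriminating monopolist sells every unit with P(Q) ≥ MC(Q), so output equals the competitive quantity Q = 172. Each buyer pays their reservation price, so CS = 0 and the firm captures all surplus.
PS = ½·(137 − 51)·172 = 7396.

Monopoly: PS = 3698; Perfect PD: PS = 7396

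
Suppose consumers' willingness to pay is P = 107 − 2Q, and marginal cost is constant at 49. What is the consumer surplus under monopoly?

The monopolist equates marginal revenue to marginal cost: 107 − 4Q = 49, so Q = 14.5. From demand, P = 78.
CS = ½·(107 − 78)·14.5 = 210.25.

CS = 210.25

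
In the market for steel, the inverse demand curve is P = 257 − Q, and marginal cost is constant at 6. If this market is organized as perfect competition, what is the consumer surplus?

Competitive firms price at marginal cost: P = 6, giving Q = 251.
CS = ½·(257 − 6)·251 = 31500.5.

CS = 31500.5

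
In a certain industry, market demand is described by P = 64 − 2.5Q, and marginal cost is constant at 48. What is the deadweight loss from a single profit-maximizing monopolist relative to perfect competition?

DWL = 12.8

Perfect competition: P = MC = 48, so 64 − 2.5Q = 48 and Q = 6.4.
A monopolist chooses Q where MR = MC. MR = 64 − 5Q; setting this equal to 48 gives Q = 3.2 and P = 56.
DWL is the triangle between Q = 3.2 and Q = 6.4: ½·(6.4 − 3.2)·(56 − 48) = 12.8.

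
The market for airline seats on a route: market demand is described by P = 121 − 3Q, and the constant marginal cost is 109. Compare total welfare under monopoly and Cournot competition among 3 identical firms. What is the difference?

TS rises by 4.5

A monopolist chooses Q where MR = MC. MR = 121 − 6Q; setting this equal to 109 gives Q = 2 and P = 115.
CS = ½·(121 − 115)·2 = 6; PS = (115 − 109)·2 = 12; TS = 18.
With 3 symmetric Cournot firms, each firm's FOC gives 121 − 12q = 109, so q = 1, Q = 3·1 = 3, and P = 112.
CS = ½·(121 − 112)·3 = 13.5; PS = (112 − 109)·3 = 9; TS = 22.5.
Change in total welfare: 22.5 − 18 = 4.5.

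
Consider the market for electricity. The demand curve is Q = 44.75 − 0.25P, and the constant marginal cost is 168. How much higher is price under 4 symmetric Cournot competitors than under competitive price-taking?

Price rises by 2.2

Inverting demand: P = 179 − 4Q.
Under competition P = MC = 168, so Q = (179 − 168)/4 = 2.75.
With 4 symmetric Cournot firms, each firm's FOC gives 179 − 20q = 168, so q = 0.55, Q = 4·0.55 = 2.2, and P = 170.2.
Change in price: 170.2 − 168 = 2.2.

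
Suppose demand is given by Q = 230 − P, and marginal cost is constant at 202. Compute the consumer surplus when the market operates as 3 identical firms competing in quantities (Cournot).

CS = 220.5

Inverting demand: P = 230 − Q.
Cournot with 3 identical firms: the symmetric best-response condition is 230 − 4q = 202. Each firm produces q = 7, total output Q = 21, price P = 209.
CS = ½·(230 − 209)·21 = 220.5.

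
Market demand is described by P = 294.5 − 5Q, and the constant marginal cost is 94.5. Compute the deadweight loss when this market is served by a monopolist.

DWL = 1000

Under competition P = MC = 94.5, so Q = (294.5 − 94.5)/5 = 40.
A monopolist chooses Q where MR = MC. MR = 294.5 − 10Q; setting this equal to 94.5 gives Q = 20 and P = 194.5.
DWL is the triangle between Q = 20 and Q = 40: ½·(40 − 20)·(194.5 − 94.5) = 1000.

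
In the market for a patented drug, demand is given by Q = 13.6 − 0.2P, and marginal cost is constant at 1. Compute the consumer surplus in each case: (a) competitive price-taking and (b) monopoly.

Competition: CS = 448.9; Monopoly: CS = 112.225

Inverting demand: P = 68 − 5Q.
Competitive firms price at marginal cost: P = 1, giving Q = 13.4.
CS = ½·(68 − 1)·13.4 = 448.9.
The monopolist equates marginal revenue to marginal cost: 68 − 10Q = 1, so Q = 6.7. From demand, P = 34.5.
CS = ½·(68 − 34.5)·6.7 = 112.225.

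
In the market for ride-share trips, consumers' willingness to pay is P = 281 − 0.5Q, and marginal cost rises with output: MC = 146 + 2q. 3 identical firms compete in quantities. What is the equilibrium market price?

P = 230.375

With 3 symmetric Cournot firms, each firm's FOC gives 281 − 2q = 146 + 2q, so q = 33.75, Q = 3·33.75 = 101.25, and P = 230.375.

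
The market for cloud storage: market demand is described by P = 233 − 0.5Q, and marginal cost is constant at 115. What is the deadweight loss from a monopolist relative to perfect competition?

Under competition P = MC = 115, so Q = (233 − 115)/0.5 = 236.
The monopolist equates marginal revenue to marginal cost: 233 − Q = 115, so Q = 118. From demand, P = 174.
DWL is the triangle between Q = 118 and Q = 236: ½·(236 − 118)·(174 − 115) = 3481.

DWL = 3481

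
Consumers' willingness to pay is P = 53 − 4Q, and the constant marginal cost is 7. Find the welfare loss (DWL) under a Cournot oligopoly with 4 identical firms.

Competitive firms price at marginal cost: P = 7, giving Q = 11.5.
With 4 symmetric Cournot firms, each firm's FOC gives 53 − 20q = 7, so q = 2.3, Q = 4·2.3 = 9.2, and P = 16.2.
DWL is the triangle between Q = 9.2 and Q = 11.5: ½·(11.5 − 9.2)·(16.2 − 7) = 10.58.

DWL = 10.58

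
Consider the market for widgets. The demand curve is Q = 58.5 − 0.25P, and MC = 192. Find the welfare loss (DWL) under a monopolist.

Inverting demand: P = 234 − 4Q.
Perfect competition: P = MC = 192, so 234 − 4Q = 192 and Q = 10.5.
A monopolist chooses Q where MR = MC. MR = 234 − 8Q; setting this equal to 192 gives Q = 5.25 and P = 213.
DWL is the triangle between Q = 5.25 and Q = 10.5: ½·(10.5 − 5.25)·(213 − 192) = 55.125.

DWL = 55.125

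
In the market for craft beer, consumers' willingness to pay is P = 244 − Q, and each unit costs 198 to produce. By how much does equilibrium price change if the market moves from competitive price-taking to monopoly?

Perfect competition: P = MC = 198, so 244 − Q = 198 and Q = 46.
Monopoly sets MR = MC: 244 − 2Q = 198 ⇒ Q = 23, P = 244 − 23 = 221.
Change in equilibrium price: 221 − 198 = 23.

P rises by 23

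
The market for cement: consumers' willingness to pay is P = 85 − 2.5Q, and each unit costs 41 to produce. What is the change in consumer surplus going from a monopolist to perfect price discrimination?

Monopoly sets MR = MC: 85 − 5Q = 41 ⇒ Q = 8.8, P = 85 − 2.5·8.8 = 63.
CS = ½·(85 − 63)·8.8 = 96.8.
With perfect price discrimination, output is the efficient level Q = 17.6 (where demand meets MC), but every buyer pays their willingness to pay: CS = 0 and PS = total surplus.
CS = 0.
Change in consumer surplus: 0 − 96.8 = −96.8.

Consumer surplus falls by 96.8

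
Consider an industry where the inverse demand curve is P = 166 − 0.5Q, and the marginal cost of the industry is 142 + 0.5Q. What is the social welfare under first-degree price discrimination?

Under first-degree price discrimination the firm charges each unit its demand price and produces up to where P = MC, i.e. Q = 24. Consumer surplus is zero; producer surplus equals total surplus.
TS = 288 (equal to competitive TS).

TS = 288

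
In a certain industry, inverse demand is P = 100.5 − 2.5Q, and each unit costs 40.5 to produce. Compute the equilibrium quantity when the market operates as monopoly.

The monopolist equates marginal revenue to marginal cost: 100.5 − 5Q = 40.5, so Q = 12. From demand, P = 70.5.

Q = 12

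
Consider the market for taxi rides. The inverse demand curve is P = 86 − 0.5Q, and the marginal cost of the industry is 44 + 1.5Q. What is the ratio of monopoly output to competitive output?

A monopolist chooses Q where MR = MC. MR = 86 − Q; setting this equal to 44 + 1.5Q gives Q = 16.8 and P = 77.6.
Competitive equilibrium sets price equal to marginal cost: 86 − 0.5Q = 44 + 1.5Q, so Q = 21 and P = 75.5.
Ratio Q_m/Q_c = 16.8/21 = 0.8.

Q_m/Q_c = 0.8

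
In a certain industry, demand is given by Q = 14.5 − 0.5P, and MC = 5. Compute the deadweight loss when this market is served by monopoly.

DWL = 36

Inverting demand: P = 29 − 2Q.
Perfect competition: P = MC = 5, so 29 − 2Q = 5 and Q = 12.
The monopolist equates marginal revenue to marginal cost: 29 − 4Q = 5, so Q = 6. From demand, P = 17.
DWL is the triangle between Q = 6 and Q = 12: ½·(12 − 6)·(17 − 5) = 36.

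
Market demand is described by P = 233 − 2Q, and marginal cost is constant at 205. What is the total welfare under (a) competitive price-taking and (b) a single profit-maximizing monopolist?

Under competition P = MC = 205, so Q = (233 − 205)/2 = 14.
CS = ½·(233 − 205)·14 = 196; PS = (205 − 205)·14 = 0; TS = 196.
The monopolist equates marginal revenue to marginal cost: 233 − 4Q = 205, so Q = 7. From demand, P = 219.
CS = ½·(233 − 219)·7 = 49; PS = (219 − 205)·7 = 98; TS = 147.

Competition: TS = 196; Monopoly: TS = 147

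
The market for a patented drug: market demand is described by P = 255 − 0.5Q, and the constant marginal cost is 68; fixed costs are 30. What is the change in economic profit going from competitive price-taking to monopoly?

Economic profit rises by 17484.5

Perfect competition: P = MC = 68, so 255 − 0.5Q = 68 and Q = 374.
Profit = (68 − 68)·374 − 30 = −30.
The monopolist equates marginal revenue to marginal cost: 255 − Q = 68, so Q = 187. From demand, P = 161.5.
Profit = (161.5 − 68)·187 − 30 = 17454.5.
Change in economic profit: 17454.5 − −30 = 17484.5.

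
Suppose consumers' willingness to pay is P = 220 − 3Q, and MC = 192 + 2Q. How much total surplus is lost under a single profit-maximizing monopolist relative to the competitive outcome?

DWL = 11.025

Competitive equilibrium sets price equal to marginal cost: 220 − 3Q = 192 + 2Q, so Q = 5.6 and P = 203.2.
The monopolist equates marginal revenue to marginal cost: 220 − 6Q = 192 + 2Q, so Q = 3.5. From demand, P = 209.5.
CS = ½·(220 − 203.2)·5.6 = 47.04; PS = (203.2·5.6 − 192·5.6 − ½·2·5.6²) = 31.36; TS = 78.4.
CS = ½·(220 − 209.5)·3.5 = 18.375; PS = (209.5·3.5 − 192·3.5 − ½·2·3.5²) = 49; TS = 67.375.
DWL = 78.4 − 67.375 = 11.025.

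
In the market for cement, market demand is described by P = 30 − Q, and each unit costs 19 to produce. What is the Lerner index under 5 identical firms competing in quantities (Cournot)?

In a 5-firm Cournot equilibrium, symmetry and the first-order condition give q = (30 − 19)/(6) = 11/6. So Q = 55/6 and P = 125/6.
Lerner index = (P − MC)/P = (125/6 − 19)/(125/6) = 0.088.

Lerner index = 0.088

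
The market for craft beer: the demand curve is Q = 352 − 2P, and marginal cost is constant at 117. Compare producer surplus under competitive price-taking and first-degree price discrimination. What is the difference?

Producer surplus rises by 3481

Inverting demand: P = 176 − 0.5Q.
Perfect competition: P = MC = 117, so 176 − 0.5Q = 117 and Q = 118.
PS = (117 − 117)·118 = 0.
With perfect price discrimination, output is the efficient level Q = 118 (where demand meets MC), but every buyer pays their willingness to pay: CS = 0 and PS = total surplus.
PS = ½·(176 − 117)·118 = 3481.
Change in producer surplus: 3481 − 0 = 3481.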